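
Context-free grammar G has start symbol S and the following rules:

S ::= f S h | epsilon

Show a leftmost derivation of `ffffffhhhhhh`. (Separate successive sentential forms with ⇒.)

S⇒fSh⇒ffShh⇒fffShhh⇒ffffShhhh⇒fffffShhhhh⇒ffffffShhhhhh⇒ffffffhhhhhh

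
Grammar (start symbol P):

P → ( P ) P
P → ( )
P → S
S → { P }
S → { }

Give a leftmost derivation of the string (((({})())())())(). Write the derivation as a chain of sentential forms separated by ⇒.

P ⇒ (P)P ⇒ ((P)P)P ⇒ (((P)P)P)P ⇒ ((((P)P)P)P)P ⇒ ((((S)P)P)P)P ⇒ (((({})P)P)P)P ⇒ (((({})())P)P)P ⇒ (((({})())())P)P ⇒ (((({})())())())P ⇒ (((({})())())())()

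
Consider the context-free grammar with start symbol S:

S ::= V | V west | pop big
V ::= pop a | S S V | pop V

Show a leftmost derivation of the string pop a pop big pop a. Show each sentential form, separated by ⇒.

S ⇒ V ⇒ S S V ⇒ V S V ⇒ pop a S V ⇒ pop a pop big V ⇒ pop a pop big pop a

S ⇒ V   [S ::= V]
V ⇒ S S V   [V ::= S S V]
S S V ⇒ V S V   [S ::= V]
V S V ⇒ pop a S V   [V ::= pop a]
pop a S V ⇒ pop a pop big V   [S ::= pop big]
pop a pop big V ⇒ pop a pop big pop a   [V ::= pop a]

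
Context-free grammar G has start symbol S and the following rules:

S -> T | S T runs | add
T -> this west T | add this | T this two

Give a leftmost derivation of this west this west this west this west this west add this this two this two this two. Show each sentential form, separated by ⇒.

S ⇒ T   [S -> T]
T ⇒ this west T   [T -> this west T]
this west T ⇒ this west T this two   [T -> T this two]
this west T this two ⇒ this west this west T this two   [T -> this west T]
this west this west T this two ⇒ this west this west this west T this two   [T -> this west T]
this west this west this west T this two ⇒ this west this west this west this west T this two   [T -> this west T]
this west this west this west this west T this two ⇒ this west this west this west this west T this two this two   [T -> T this two]
this west this west this west this west T this two this two ⇒ this west this west this west this west T this two this two this two   [T -> T this two]
this west this west this west this west T this two this two this two ⇒ this west this west this west this west this west T this two this two this two   [T -> this west T]
this west this west this west this west this west T this two this two this two ⇒ this west this west this west this west this west add this this two this two this two   [T -> add this]

S ⇒ T ⇒ this west T ⇒ this west T this two ⇒ this west this west T this two ⇒ this west this west this west T this two ⇒ this west this west this west this west T this two ⇒ this west this west this west this west T this two this two ⇒ this west this west this west this west T this two this two this two ⇒ this west this west this west this west this west T this two this two this two ⇒ this west this west this west this west this west add this this two this two this two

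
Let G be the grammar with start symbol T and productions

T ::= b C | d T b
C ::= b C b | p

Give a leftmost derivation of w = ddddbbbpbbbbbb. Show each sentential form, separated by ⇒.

T⇒dTb⇒ddTbb⇒dddTbbb⇒ddddTbbbb⇒ddddbCbbbb⇒ddddbbCbbbbb⇒ddddbbbCbbbbbb⇒ddddbbbpbbbbbb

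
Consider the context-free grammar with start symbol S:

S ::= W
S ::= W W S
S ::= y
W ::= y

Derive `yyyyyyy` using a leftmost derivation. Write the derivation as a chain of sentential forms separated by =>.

S=>WWS=>yWS=>yyS=>yyWWS=>yyyWS=>yyyyS=>yyyyWWS=>yyyyyWS=>yyyyyyS=>yyyyyyy

S => WWS   [S ::= W W S]
WWS => yWS   [W ::= y]
yWS => yyS   [W ::= y]
yyS => yyWWS   [S ::= W W S]
yyWWS => yyyWS   [W ::= y]
yyyWS => yyyyS   [W ::= y]
yyyyS => yyyyWWS   [S ::= W W S]
yyyyWWS => yyyyyWS   [W ::= y]
yyyyyWS => yyyyyyS   [W ::= y]
yyyyyyS => yyyyyyy   [S ::= y]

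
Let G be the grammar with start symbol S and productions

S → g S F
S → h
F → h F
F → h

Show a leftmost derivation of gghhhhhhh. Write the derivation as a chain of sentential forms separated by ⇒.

S ⇒ gSF   [S → g S F]
gSF ⇒ ggSFF   [S → g S F]
ggSFF ⇒ gghFF   [S → h]
gghFF ⇒ gghhFF   [F → h F]
gghhFF ⇒ gghhhFF   [F → h F]
gghhhFF ⇒ gghhhhFF   [F → h F]
gghhhhFF ⇒ gghhhhhFF   [F → h F]
gghhhhhFF ⇒ gghhhhhhF   [F → h]
gghhhhhhF ⇒ gghhhhhhh   [F → h]

S⇒gSF⇒ggSFF⇒gghFF⇒gghhFF⇒gghhhFF⇒gghhhhFF⇒gghhhhhFF⇒gghhhhhhF⇒gghhhhhhh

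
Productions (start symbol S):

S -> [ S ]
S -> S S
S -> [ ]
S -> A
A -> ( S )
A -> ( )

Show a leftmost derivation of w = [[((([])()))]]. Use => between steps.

S=>[S]=>[[S]]=>[[A]]=>[[(S)]]=>[[(A)]]=>[[((S))]]=>[[((SS))]]=>[[((AS))]]=>[[(((S)S))]]=>[[((([])S))]]=>[[((([])A))]]=>[[((([])()))]]

S => [S]   [S -> [ S ]]
[S] => [[S]]   [S -> [ S ]]
[[S]] => [[A]]   [S -> A]
[[A]] => [[(S)]]   [A -> ( S )]
[[(S)]] => [[(A)]]   [S -> A]
[[(A)]] => [[((S))]]   [A -> ( S )]
[[((S))]] => [[((SS))]]   [S -> S S]
[[((SS))]] => [[((AS))]]   [S -> A]
[[((AS))]] => [[(((S)S))]]   [A -> ( S )]
[[(((S)S))]] => [[((([])S))]]   [S -> [ ]]
[[((([])S))]] => [[((([])A))]]   [S -> A]
[[((([])A))]] => [[((([])()))]]   [A -> ( )]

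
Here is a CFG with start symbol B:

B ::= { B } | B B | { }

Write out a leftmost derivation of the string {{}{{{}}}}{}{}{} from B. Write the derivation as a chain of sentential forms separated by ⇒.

B ⇒ BB ⇒ {B}B ⇒ {BB}B ⇒ {{}B}B ⇒ {{}{B}}B ⇒ {{}{{B}}}B ⇒ {{}{{{}}}}B ⇒ {{}{{{}}}}BB ⇒ {{}{{{}}}}{}B ⇒ {{}{{{}}}}{}BB ⇒ {{}{{{}}}}{}{}B ⇒ {{}{{{}}}}{}{}{}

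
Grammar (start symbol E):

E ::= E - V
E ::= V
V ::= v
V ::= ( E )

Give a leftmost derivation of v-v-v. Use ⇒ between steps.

E ⇒ E-V   [E ::= E - V]
E-V ⇒ E-V-V   [E ::= E - V]
E-V-V ⇒ V-V-V   [E ::= V]
V-V-V ⇒ v-V-V   [V ::= v]
v-V-V ⇒ v-v-V   [V ::= v]
v-v-V ⇒ v-v-v   [V ::= v]

E⇒E-V⇒E-V-V⇒V-V-V⇒v-V-V⇒v-v-V⇒v-v-v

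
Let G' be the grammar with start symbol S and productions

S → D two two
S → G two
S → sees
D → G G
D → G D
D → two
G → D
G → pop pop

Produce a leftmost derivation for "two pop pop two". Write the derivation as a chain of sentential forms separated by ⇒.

S ⇒ G two ⇒ D two ⇒ G G two ⇒ D G two ⇒ two G two ⇒ two pop pop two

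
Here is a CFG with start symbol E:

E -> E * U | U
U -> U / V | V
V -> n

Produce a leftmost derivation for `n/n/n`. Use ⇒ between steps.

E ⇒ U ⇒ U/V ⇒ U/V/V ⇒ V/V/V ⇒ n/V/V ⇒ n/n/V ⇒ n/n/n

E ⇒ U   [E -> U]
U ⇒ U/V   [U -> U / V]
U/V ⇒ U/V/V   [U -> U / V]
U/V/V ⇒ V/V/V   [U -> V]
V/V/V ⇒ n/V/V   [V -> n]
n/V/V ⇒ n/n/V   [V -> n]
n/n/V ⇒ n/n/n   [V -> n]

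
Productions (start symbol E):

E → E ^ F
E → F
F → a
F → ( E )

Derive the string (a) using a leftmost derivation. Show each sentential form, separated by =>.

E => F => (E) => (F) => (a)

E => F   [E → F]
F => (E)   [F → ( E )]
(E) => (F)   [E → F]
(F) => (a)   [F → a]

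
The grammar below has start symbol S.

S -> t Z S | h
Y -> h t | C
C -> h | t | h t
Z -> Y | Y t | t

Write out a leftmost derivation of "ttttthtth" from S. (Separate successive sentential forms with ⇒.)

S ⇒ tZS   [S -> t Z S]
tZS ⇒ tYS   [Z -> Y]
tYS ⇒ tCS   [Y -> C]
tCS ⇒ ttS   [C -> t]
ttS ⇒ tttZS   [S -> t Z S]
tttZS ⇒ tttYS   [Z -> Y]
tttYS ⇒ tttCS   [Y -> C]
tttCS ⇒ ttttS   [C -> t]
ttttS ⇒ tttttZS   [S -> t Z S]
tttttZS ⇒ tttttYtS   [Z -> Y t]
tttttYtS ⇒ ttttthttS   [Y -> h t]
ttttthttS ⇒ ttttthtth   [S -> h]

S ⇒ tZS ⇒ tYS ⇒ tCS ⇒ ttS ⇒ tttZS ⇒ tttYS ⇒ tttCS ⇒ ttttS ⇒ tttttZS ⇒ tttttYtS ⇒ ttttthttS ⇒ ttttthtth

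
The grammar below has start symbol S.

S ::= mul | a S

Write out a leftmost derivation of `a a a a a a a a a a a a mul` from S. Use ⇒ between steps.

S ⇒ a S   [S ::= a S]
a S ⇒ a a S   [S ::= a S]
a a S ⇒ a a a S   [S ::= a S]
a a a S ⇒ a a a a S   [S ::= a S]
a a a a S ⇒ a a a a a S   [S ::= a S]
a a a a a S ⇒ a a a a a a S   [S ::= a S]
a a a a a a S ⇒ a a a a a a a S   [S ::= a S]
a a a a a a a S ⇒ a a a a a a a a S   [S ::= a S]
a a a a a a a a S ⇒ a a a a a a a a a S   [S ::= a S]
a a a a a a a a a S ⇒ a a a a a a a a a a S   [S ::= a S]
a a a a a a a a a a S ⇒ a a a a a a a a a a a S   [S ::= a S]
a a a a a a a a a a a S ⇒ a a a a a a a a a a a a S   [S ::= a S]
a a a a a a a a a a a a S ⇒ a a a a a a a a a a a a mul   [S ::= mul]

S ⇒ a S ⇒ a a S ⇒ a a a S ⇒ a a a a S ⇒ a a a a a S ⇒ a a a a a a S ⇒ a a a a a a a S ⇒ a a a a a a a a S ⇒ a a a a a a a a a S ⇒ a a a a a a a a a a S ⇒ a a a a a a a a a a a S ⇒ a a a a a a a a a a a a S ⇒ a a a a a a a a a a a a mul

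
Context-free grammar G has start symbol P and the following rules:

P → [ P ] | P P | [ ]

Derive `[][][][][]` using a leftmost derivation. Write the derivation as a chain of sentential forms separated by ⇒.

P ⇒ PP   [P → P P]
PP ⇒ PPP   [P → P P]
PPP ⇒ PPPP   [P → P P]
PPPP ⇒ PPPPP   [P → P P]
PPPPP ⇒ []PPPP   [P → [ ]]
[]PPPP ⇒ [][]PPP   [P → [ ]]
[][]PPP ⇒ [][][]PP   [P → [ ]]
[][][]PP ⇒ [][][][]P   [P → [ ]]
[][][][]P ⇒ [][][][][]   [P → [ ]]

P ⇒ PP ⇒ PPP ⇒ PPPP ⇒ PPPPP ⇒ []PPPP ⇒ [][]PPP ⇒ [][][]PP ⇒ [][][][]P ⇒ [][][][][]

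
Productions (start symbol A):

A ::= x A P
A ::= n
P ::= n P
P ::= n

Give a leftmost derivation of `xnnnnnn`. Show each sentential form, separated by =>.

A=>xAP=>xnP=>xnnP=>xnnnP=>xnnnnP=>xnnnnnP=>xnnnnnn

A => xAP   [A ::= x A P]
xAP => xnP   [A ::= n]
xnP => xnnP   [P ::= n P]
xnnP => xnnnP   [P ::= n P]
xnnnP => xnnnnP   [P ::= n P]
xnnnnP => xnnnnnP   [P ::= n P]
xnnnnnP => xnnnnnn   [P ::= n]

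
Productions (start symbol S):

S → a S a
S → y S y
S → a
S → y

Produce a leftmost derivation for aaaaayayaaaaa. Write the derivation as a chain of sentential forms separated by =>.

S => aSa   [S → a S a]
aSa => aaSaa   [S → a S a]
aaSaa => aaaSaaa   [S → a S a]
aaaSaaa => aaaaSaaaa   [S → a S a]
aaaaSaaaa => aaaaaSaaaaa   [S → a S a]
aaaaaSaaaaa => aaaaaySyaaaaa   [S → y S y]
aaaaaySyaaaaa => aaaaayayaaaaa   [S → a]

S=>aSa=>aaSaa=>aaaSaaa=>aaaaSaaaa=>aaaaaSaaaaa=>aaaaaySyaaaaa=>aaaaayayaaaaa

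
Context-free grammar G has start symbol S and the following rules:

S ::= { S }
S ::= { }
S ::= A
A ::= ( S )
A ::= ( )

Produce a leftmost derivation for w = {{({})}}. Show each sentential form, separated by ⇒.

S ⇒ {S}   [S ::= { S }]
{S} ⇒ {{S}}   [S ::= { S }]
{{S}} ⇒ {{A}}   [S ::= A]
{{A}} ⇒ {{(S)}}   [A ::= ( S )]
{{(S)}} ⇒ {{({})}}   [S ::= { }]

S ⇒ {S} ⇒ {{S}} ⇒ {{A}} ⇒ {{(S)}} ⇒ {{({})}}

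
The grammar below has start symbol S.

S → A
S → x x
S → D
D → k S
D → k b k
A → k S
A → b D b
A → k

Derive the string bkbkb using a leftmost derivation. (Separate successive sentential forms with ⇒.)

S⇒A⇒bDb⇒bkbkb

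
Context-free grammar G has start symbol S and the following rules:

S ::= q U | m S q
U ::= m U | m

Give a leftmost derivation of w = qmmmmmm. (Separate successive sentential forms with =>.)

S => qU => qmU => qmmU => qmmmU => qmmmmU => qmmmmmU => qmmmmmm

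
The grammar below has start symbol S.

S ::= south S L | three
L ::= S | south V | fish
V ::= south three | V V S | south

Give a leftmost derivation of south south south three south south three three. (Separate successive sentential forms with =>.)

S => south S L => south south S L L => south south south S L L L => south south south three L L L => south south south three south V L L => south south south three south south L L => south south south three south south S L => south south south three south south three L => south south south three south south three S => south south south three south south three three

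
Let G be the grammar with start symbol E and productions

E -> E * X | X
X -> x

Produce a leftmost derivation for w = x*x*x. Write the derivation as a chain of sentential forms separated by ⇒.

E⇒E*X⇒E*X*X⇒X*X*X⇒x*X*X⇒x*x*X⇒x*x*x

E ⇒ E*X   [E -> E * X]
E*X ⇒ E*X*X   [E -> E * X]
E*X*X ⇒ X*X*X   [E -> X]
X*X*X ⇒ x*X*X   [X -> x]
x*X*X ⇒ x*x*X   [X -> x]
x*x*X ⇒ x*x*x   [X -> x]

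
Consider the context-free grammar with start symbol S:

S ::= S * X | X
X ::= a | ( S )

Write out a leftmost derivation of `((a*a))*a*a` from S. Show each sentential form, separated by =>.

S => S*X   [S ::= S * X]
S*X => S*X*X   [S ::= S * X]
S*X*X => X*X*X   [S ::= X]
X*X*X => (S)*X*X   [X ::= ( S )]
(S)*X*X => (X)*X*X   [S ::= X]
(X)*X*X => ((S))*X*X   [X ::= ( S )]
((S))*X*X => ((S*X))*X*X   [S ::= S * X]
((S*X))*X*X => ((X*X))*X*X   [S ::= X]
((X*X))*X*X => ((a*X))*X*X   [X ::= a]
((a*X))*X*X => ((a*a))*X*X   [X ::= a]
((a*a))*X*X => ((a*a))*a*X   [X ::= a]
((a*a))*a*X => ((a*a))*a*a   [X ::= a]

S => S*X => S*X*X => X*X*X => (S)*X*X => (X)*X*X => ((S))*X*X => ((S*X))*X*X => ((X*X))*X*X => ((a*X))*X*X => ((a*a))*X*X => ((a*a))*a*X => ((a*a))*a*a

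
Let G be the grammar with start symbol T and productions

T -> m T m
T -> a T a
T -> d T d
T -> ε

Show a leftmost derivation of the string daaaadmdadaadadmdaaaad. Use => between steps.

T=>dTd=>daTad=>daaTaad=>daaaTaaad=>daaaaTaaaad=>daaaadTdaaaad=>daaaadmTmdaaaad=>daaaadmdTdmdaaaad=>daaaadmdaTadmdaaaad=>daaaadmdadTdadmdaaaad=>daaaadmdadaTadadmdaaaad=>daaaadmdadaadadmdaaaad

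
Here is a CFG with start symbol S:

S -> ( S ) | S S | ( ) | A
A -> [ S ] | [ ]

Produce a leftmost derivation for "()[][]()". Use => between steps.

S => SS => ()S => ()SS => ()AS => ()[]S => ()[]SS => ()[]AS => ()[][]S => ()[][]()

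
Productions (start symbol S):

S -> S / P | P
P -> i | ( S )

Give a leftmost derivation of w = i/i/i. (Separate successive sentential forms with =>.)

S => S/P => S/P/P => P/P/P => i/P/P => i/i/P => i/i/i

S => S/P   [S -> S / P]
S/P => S/P/P   [S -> S / P]
S/P/P => P/P/P   [S -> P]
P/P/P => i/P/P   [P -> i]
i/P/P => i/i/P   [P -> i]
i/i/P => i/i/i   [P -> i]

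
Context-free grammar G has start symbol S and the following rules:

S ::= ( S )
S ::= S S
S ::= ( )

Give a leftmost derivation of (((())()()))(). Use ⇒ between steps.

S ⇒ SS   [S ::= S S]
SS ⇒ (S)S   [S ::= ( S )]
(S)S ⇒ ((S))S   [S ::= ( S )]
((S))S ⇒ ((SS))S   [S ::= S S]
((SS))S ⇒ ((SSS))S   [S ::= S S]
((SSS))S ⇒ (((S)SS))S   [S ::= ( S )]
(((S)SS))S ⇒ (((())SS))S   [S ::= ( )]
(((())SS))S ⇒ (((())()S))S   [S ::= ( )]
(((())()S))S ⇒ (((())()()))S   [S ::= ( )]
(((())()()))S ⇒ (((())()()))()   [S ::= ( )]

S ⇒ SS ⇒ (S)S ⇒ ((S))S ⇒ ((SS))S ⇒ ((SSS))S ⇒ (((S)SS))S ⇒ (((())SS))S ⇒ (((())()S))S ⇒ (((())()()))S ⇒ (((())()()))()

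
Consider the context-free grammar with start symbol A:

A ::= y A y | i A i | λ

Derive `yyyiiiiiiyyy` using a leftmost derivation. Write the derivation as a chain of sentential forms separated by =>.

A=>yAy=>yyAyy=>yyyAyyy=>yyyiAiyyy=>yyyiiAiiyyy=>yyyiiiAiiiyyy=>yyyiiiiiiyyy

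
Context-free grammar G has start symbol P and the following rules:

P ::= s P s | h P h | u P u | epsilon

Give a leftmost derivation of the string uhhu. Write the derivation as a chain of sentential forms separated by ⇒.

P ⇒ uPu   [P ::= u P u]
uPu ⇒ uhPhu   [P ::= h P h]
uhPhu ⇒ uhhu   [P ::= epsilon]

P ⇒ uPu ⇒ uhPhu ⇒ uhhu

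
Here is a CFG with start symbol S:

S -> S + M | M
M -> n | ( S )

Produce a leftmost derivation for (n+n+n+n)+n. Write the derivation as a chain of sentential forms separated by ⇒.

S ⇒ S+M   [S -> S + M]
S+M ⇒ M+M   [S -> M]
M+M ⇒ (S)+M   [M -> ( S )]
(S)+M ⇒ (S+M)+M   [S -> S + M]
(S+M)+M ⇒ (S+M+M)+M   [S -> S + M]
(S+M+M)+M ⇒ (S+M+M+M)+M   [S -> S + M]
(S+M+M+M)+M ⇒ (M+M+M+M)+M   [S -> M]
(M+M+M+M)+M ⇒ (n+M+M+M)+M   [M -> n]
(n+M+M+M)+M ⇒ (n+n+M+M)+M   [M -> n]
(n+n+M+M)+M ⇒ (n+n+n+M)+M   [M -> n]
(n+n+n+M)+M ⇒ (n+n+n+n)+M   [M -> n]
(n+n+n+n)+M ⇒ (n+n+n+n)+n   [M -> n]

S ⇒ S+M ⇒ M+M ⇒ (S)+M ⇒ (S+M)+M ⇒ (S+M+M)+M ⇒ (S+M+M+M)+M ⇒ (M+M+M+M)+M ⇒ (n+M+M+M)+M ⇒ (n+n+M+M)+M ⇒ (n+n+n+M)+M ⇒ (n+n+n+n)+M ⇒ (n+n+n+n)+n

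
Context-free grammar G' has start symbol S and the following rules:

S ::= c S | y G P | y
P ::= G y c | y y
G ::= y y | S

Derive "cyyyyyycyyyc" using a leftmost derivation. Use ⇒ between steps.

S ⇒ cS ⇒ cyGP ⇒ cySP ⇒ cyyGPP ⇒ cyyyyPP ⇒ cyyyyGycP ⇒ cyyyySycP ⇒ cyyyyyycP ⇒ cyyyyyycGyc ⇒ cyyyyyycyyyc

S ⇒ cS   [S ::= c S]
cS ⇒ cyGP   [S ::= y G P]
cyGP ⇒ cySP   [G ::= S]
cySP ⇒ cyyGPP   [S ::= y G P]
cyyGPP ⇒ cyyyyPP   [G ::= y y]
cyyyyPP ⇒ cyyyyGycP   [P ::= G y c]
cyyyyGycP ⇒ cyyyySycP   [G ::= S]
cyyyySycP ⇒ cyyyyyycP   [S ::= y]
cyyyyyycP ⇒ cyyyyyycGyc   [P ::= G y c]
cyyyyyycGyc ⇒ cyyyyyycyyyc   [G ::= y y]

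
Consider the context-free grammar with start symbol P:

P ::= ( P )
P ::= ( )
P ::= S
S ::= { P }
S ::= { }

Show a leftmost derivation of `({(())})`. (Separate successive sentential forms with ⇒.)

P ⇒ (P) ⇒ (S) ⇒ ({P}) ⇒ ({(P)}) ⇒ ({(())})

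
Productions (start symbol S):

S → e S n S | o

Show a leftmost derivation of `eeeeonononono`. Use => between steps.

S => eSnS   [S → e S n S]
eSnS => eeSnSnS   [S → e S n S]
eeSnSnS => eeeSnSnSnS   [S → e S n S]
eeeSnSnSnS => eeeeSnSnSnSnS   [S → e S n S]
eeeeSnSnSnSnS => eeeeonSnSnSnS   [S → o]
eeeeonSnSnSnS => eeeeononSnSnS   [S → o]
eeeeononSnSnS => eeeeonononSnS   [S → o]
eeeeonononSnS => eeeeononononS   [S → o]
eeeeononononS => eeeeonononono   [S → o]

S => eSnS => eeSnSnS => eeeSnSnSnS => eeeeSnSnSnSnS => eeeeonSnSnSnS => eeeeononSnSnS => eeeeonononSnS => eeeeononononS => eeeeonononono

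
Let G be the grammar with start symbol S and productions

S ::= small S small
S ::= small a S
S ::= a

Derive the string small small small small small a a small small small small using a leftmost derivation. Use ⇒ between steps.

S ⇒ small S small   [S ::= small S small]
small S small ⇒ small small S small small   [S ::= small S small]
small small S small small ⇒ small small small S small small small   [S ::= small S small]
small small small S small small small ⇒ small small small small S small small small small   [S ::= small S small]
small small small small S small small small small ⇒ small small small small small a S small small small small   [S ::= small a S]
small small small small small a S small small small small ⇒ small small small small small a a small small small small   [S ::= a]

S ⇒ small S small ⇒ small small S small small ⇒ small small small S small small small ⇒ small small small small S small small small small ⇒ small small small small small a S small small small small ⇒ small small small small small a a small small small small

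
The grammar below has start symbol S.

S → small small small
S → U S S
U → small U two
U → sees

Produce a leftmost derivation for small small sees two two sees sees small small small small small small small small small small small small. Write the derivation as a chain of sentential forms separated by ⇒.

S ⇒ U S S ⇒ small U two S S ⇒ small small U two two S S ⇒ small small sees two two S S ⇒ small small sees two two U S S S ⇒ small small sees two two sees S S S ⇒ small small sees two two sees U S S S S ⇒ small small sees two two sees sees S S S S ⇒ small small sees two two sees sees small small small S S S ⇒ small small sees two two sees sees small small small small small small S S ⇒ small small sees two two sees sees small small small small small small small small small S ⇒ small small sees two two sees sees small small small small small small small small small small small small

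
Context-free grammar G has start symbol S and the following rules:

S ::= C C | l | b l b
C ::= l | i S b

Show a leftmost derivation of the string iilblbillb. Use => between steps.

S => CC   [S ::= C C]
CC => iSbC   [C ::= i S b]
iSbC => iCCbC   [S ::= C C]
iCCbC => iiSbCbC   [C ::= i S b]
iiSbCbC => iilbCbC   [S ::= l]
iilbCbC => iilblbC   [C ::= l]
iilblbC => iilblbiSb   [C ::= i S b]
iilblbiSb => iilblbiCCb   [S ::= C C]
iilblbiCCb => iilblbilCb   [C ::= l]
iilblbilCb => iilblbillb   [C ::= l]

S=>CC=>iSbC=>iCCbC=>iiSbCbC=>iilbCbC=>iilblbC=>iilblbiSb=>iilblbiCCb=>iilblbilCb=>iilblbillb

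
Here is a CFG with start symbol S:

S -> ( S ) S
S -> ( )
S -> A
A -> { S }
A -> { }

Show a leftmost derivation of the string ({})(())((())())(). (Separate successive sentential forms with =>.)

S => (S)S => (A)S => ({})S => ({})(S)S => ({})(())S => ({})(())(S)S => ({})(())((S)S)S => ({})(())((())S)S => ({})(())((())())S => ({})(())((())())()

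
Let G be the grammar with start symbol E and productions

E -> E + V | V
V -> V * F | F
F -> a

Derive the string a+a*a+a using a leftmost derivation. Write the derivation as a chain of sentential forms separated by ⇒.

E ⇒ E+V   [E -> E + V]
E+V ⇒ E+V+V   [E -> E + V]
E+V+V ⇒ V+V+V   [E -> V]
V+V+V ⇒ F+V+V   [V -> F]
F+V+V ⇒ a+V+V   [F -> a]
a+V+V ⇒ a+V*F+V   [V -> V * F]
a+V*F+V ⇒ a+F*F+V   [V -> F]
a+F*F+V ⇒ a+a*F+V   [F -> a]
a+a*F+V ⇒ a+a*a+V   [F -> a]
a+a*a+V ⇒ a+a*a+F   [V -> F]
a+a*a+F ⇒ a+a*a+a   [F -> a]

E ⇒ E+V ⇒ E+V+V ⇒ V+V+V ⇒ F+V+V ⇒ a+V+V ⇒ a+V*F+V ⇒ a+F*F+V ⇒ a+a*F+V ⇒ a+a*a+V ⇒ a+a*a+F ⇒ a+a*a+a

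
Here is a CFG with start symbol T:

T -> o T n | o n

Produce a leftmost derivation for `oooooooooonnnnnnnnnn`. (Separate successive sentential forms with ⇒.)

T ⇒ oTn ⇒ ooTnn ⇒ oooTnnn ⇒ ooooTnnnn ⇒ oooooTnnnnn ⇒ ooooooTnnnnnn ⇒ oooooooTnnnnnnn ⇒ ooooooooTnnnnnnnn ⇒ oooooooooTnnnnnnnnn ⇒ oooooooooonnnnnnnnnn

T ⇒ oTn   [T -> o T n]
oTn ⇒ ooTnn   [T -> o T n]
ooTnn ⇒ oooTnnn   [T -> o T n]
oooTnnn ⇒ ooooTnnnn   [T -> o T n]
ooooTnnnn ⇒ oooooTnnnnn   [T -> o T n]
oooooTnnnnn ⇒ ooooooTnnnnnn   [T -> o T n]
ooooooTnnnnnn ⇒ oooooooTnnnnnnn   [T -> o T n]
oooooooTnnnnnnn ⇒ ooooooooTnnnnnnnn   [T -> o T n]
ooooooooTnnnnnnnn ⇒ oooooooooTnnnnnnnnn   [T -> o T n]
oooooooooTnnnnnnnnn ⇒ oooooooooonnnnnnnnnn   [T -> o n]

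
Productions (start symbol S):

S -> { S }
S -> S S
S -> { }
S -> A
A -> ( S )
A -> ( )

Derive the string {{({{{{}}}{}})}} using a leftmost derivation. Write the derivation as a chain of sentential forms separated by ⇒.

S⇒{S}⇒{{S}}⇒{{A}}⇒{{(S)}}⇒{{({S})}}⇒{{({SS})}}⇒{{({{S}S})}}⇒{{({{{S}}S})}}⇒{{({{{{}}}S})}}⇒{{({{{{}}}{}})}}

S ⇒ {S}   [S -> { S }]
{S} ⇒ {{S}}   [S -> { S }]
{{S}} ⇒ {{A}}   [S -> A]
{{A}} ⇒ {{(S)}}   [A -> ( S )]
{{(S)}} ⇒ {{({S})}}   [S -> { S }]
{{({S})}} ⇒ {{({SS})}}   [S -> S S]
{{({SS})}} ⇒ {{({{S}S})}}   [S -> { S }]
{{({{S}S})}} ⇒ {{({{{S}}S})}}   [S -> { S }]
{{({{{S}}S})}} ⇒ {{({{{{}}}S})}}   [S -> { }]
{{({{{{}}}S})}} ⇒ {{({{{{}}}{}})}}   [S -> { }]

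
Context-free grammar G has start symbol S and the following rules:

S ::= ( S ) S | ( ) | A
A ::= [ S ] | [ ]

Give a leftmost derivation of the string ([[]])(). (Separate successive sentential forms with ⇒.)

S ⇒ (S)S   [S ::= ( S ) S]
(S)S ⇒ (A)S   [S ::= A]
(A)S ⇒ ([S])S   [A ::= [ S ]]
([S])S ⇒ ([A])S   [S ::= A]
([A])S ⇒ ([[]])S   [A ::= [ ]]
([[]])S ⇒ ([[]])()   [S ::= ( )]

S⇒(S)S⇒(A)S⇒([S])S⇒([A])S⇒([[]])S⇒([[]])()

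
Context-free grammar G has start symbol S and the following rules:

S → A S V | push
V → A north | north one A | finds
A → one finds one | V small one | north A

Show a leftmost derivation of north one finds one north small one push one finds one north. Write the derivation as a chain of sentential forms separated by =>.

S => A S V => north A S V => north V small one S V => north A north small one S V => north one finds one north small one S V => north one finds one north small one push V => north one finds one north small one push A north => north one finds one north small one push one finds one north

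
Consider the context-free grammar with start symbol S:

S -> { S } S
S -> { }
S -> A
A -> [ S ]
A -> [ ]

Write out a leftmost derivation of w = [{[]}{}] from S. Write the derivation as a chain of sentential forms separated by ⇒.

S ⇒ A ⇒ [S] ⇒ [{S}S] ⇒ [{A}S] ⇒ [{[]}S] ⇒ [{[]}{}]

S ⇒ A   [S -> A]
A ⇒ [S]   [A -> [ S ]]
[S] ⇒ [{S}S]   [S -> { S } S]
[{S}S] ⇒ [{A}S]   [S -> A]
[{A}S] ⇒ [{[]}S]   [A -> [ ]]
[{[]}S] ⇒ [{[]}{}]   [S -> { }]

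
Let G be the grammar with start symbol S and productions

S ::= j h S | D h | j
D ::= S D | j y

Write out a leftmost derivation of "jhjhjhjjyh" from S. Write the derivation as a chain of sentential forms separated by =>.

S => jhS => jhDh => jhSDh => jhjhSDh => jhjhjhSDh => jhjhjhjDh => jhjhjhjjyh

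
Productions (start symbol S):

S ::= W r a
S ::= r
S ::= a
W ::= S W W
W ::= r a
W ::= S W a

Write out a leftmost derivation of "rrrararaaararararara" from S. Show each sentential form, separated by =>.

S => Wra   [S ::= W r a]
Wra => SWWra   [W ::= S W W]
SWWra => WraWWra   [S ::= W r a]
WraWWra => SWWraWWra   [W ::= S W W]
SWWraWWra => rWWraWWra   [S ::= r]
rWWraWWra => rSWaWraWWra   [W ::= S W a]
rSWaWraWWra => rrWaWraWWra   [S ::= r]
rrWaWraWWra => rrSWaaWraWWra   [W ::= S W a]
rrSWaaWraWWra => rrWraWaaWraWWra   [S ::= W r a]
rrWraWaaWraWWra => rrraraWaaWraWWra   [W ::= r a]
rrraraWaaWraWWra => rrrararaaaWraWWra   [W ::= r a]
rrrararaaaWraWWra => rrrararaaararaWWra   [W ::= r a]
rrrararaaararaWWra => rrrararaaarararaWra   [W ::= r a]
rrrararaaarararaWra => rrrararaaararararara   [W ::= r a]

S=>Wra=>SWWra=>WraWWra=>SWWraWWra=>rWWraWWra=>rSWaWraWWra=>rrWaWraWWra=>rrSWaaWraWWra=>rrWraWaaWraWWra=>rrraraWaaWraWWra=>rrrararaaaWraWWra=>rrrararaaararaWWra=>rrrararaaarararaWra=>rrrararaaararararara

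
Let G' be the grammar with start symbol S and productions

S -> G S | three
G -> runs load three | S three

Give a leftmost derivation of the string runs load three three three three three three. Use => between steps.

S => G S   [S -> G S]
G S => S three S   [G -> S three]
S three S => G S three S   [S -> G S]
G S three S => runs load three S three S   [G -> runs load three]
runs load three S three S => runs load three G S three S   [S -> G S]
runs load three G S three S => runs load three S three S three S   [G -> S three]
runs load three S three S three S => runs load three three three S three S   [S -> three]
runs load three three three S three S => runs load three three three three three S   [S -> three]
runs load three three three three three S => runs load three three three three three three   [S -> three]

S => G S => S three S => G S three S => runs load three S three S => runs load three G S three S => runs load three S three S three S => runs load three three three S three S => runs load three three three three three S => runs load three three three three three three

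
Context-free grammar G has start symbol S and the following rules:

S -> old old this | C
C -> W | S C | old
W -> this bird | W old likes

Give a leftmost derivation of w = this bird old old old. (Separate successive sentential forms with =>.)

S => C => S C => C C => W C => this bird C => this bird S C => this bird C C => this bird S C C => this bird C C C => this bird old C C => this bird old old C => this bird old old old

S => C   [S -> C]
C => S C   [C -> S C]
S C => C C   [S -> C]
C C => W C   [C -> W]
W C => this bird C   [W -> this bird]
this bird C => this bird S C   [C -> S C]
this bird S C => this bird C C   [S -> C]
this bird C C => this bird S C C   [C -> S C]
this bird S C C => this bird C C C   [S -> C]
this bird C C C => this bird old C C   [C -> old]
this bird old C C => this bird old old C   [C -> old]
this bird old old C => this bird old old old   [C -> old]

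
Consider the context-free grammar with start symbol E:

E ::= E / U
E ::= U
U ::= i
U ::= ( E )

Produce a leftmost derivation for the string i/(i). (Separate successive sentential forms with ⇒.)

E ⇒ E/U   [E ::= E / U]
E/U ⇒ U/U   [E ::= U]
U/U ⇒ i/U   [U ::= i]
i/U ⇒ i/(E)   [U ::= ( E )]
i/(E) ⇒ i/(U)   [E ::= U]
i/(U) ⇒ i/(i)   [U ::= i]

E ⇒ E/U ⇒ U/U ⇒ i/U ⇒ i/(E) ⇒ i/(U) ⇒ i/(i)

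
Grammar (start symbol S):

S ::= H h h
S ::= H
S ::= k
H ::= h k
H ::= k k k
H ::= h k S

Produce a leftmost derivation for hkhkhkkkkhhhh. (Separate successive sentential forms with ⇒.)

S⇒Hhh⇒hkShh⇒hkHhh⇒hkhkShh⇒hkhkHhh⇒hkhkhkShh⇒hkhkhkHhhhh⇒hkhkhkkkkhhhh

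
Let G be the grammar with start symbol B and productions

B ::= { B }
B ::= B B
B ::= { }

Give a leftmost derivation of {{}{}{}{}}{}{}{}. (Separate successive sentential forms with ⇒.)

B ⇒ BB   [B ::= B B]
BB ⇒ BBB   [B ::= B B]
BBB ⇒ BBBB   [B ::= B B]
BBBB ⇒ {B}BBB   [B ::= { B }]
{B}BBB ⇒ {BB}BBB   [B ::= B B]
{BB}BBB ⇒ {BBB}BBB   [B ::= B B]
{BBB}BBB ⇒ {BBBB}BBB   [B ::= B B]
{BBBB}BBB ⇒ {{}BBB}BBB   [B ::= { }]
{{}BBB}BBB ⇒ {{}{}BB}BBB   [B ::= { }]
{{}{}BB}BBB ⇒ {{}{}{}B}BBB   [B ::= { }]
{{}{}{}B}BBB ⇒ {{}{}{}{}}BBB   [B ::= { }]
{{}{}{}{}}BBB ⇒ {{}{}{}{}}{}BB   [B ::= { }]
{{}{}{}{}}{}BB ⇒ {{}{}{}{}}{}{}B   [B ::= { }]
{{}{}{}{}}{}{}B ⇒ {{}{}{}{}}{}{}{}   [B ::= { }]

B ⇒ BB ⇒ BBB ⇒ BBBB ⇒ {B}BBB ⇒ {BB}BBB ⇒ {BBB}BBB ⇒ {BBBB}BBB ⇒ {{}BBB}BBB ⇒ {{}{}BB}BBB ⇒ {{}{}{}B}BBB ⇒ {{}{}{}{}}BBB ⇒ {{}{}{}{}}{}BB ⇒ {{}{}{}{}}{}{}B ⇒ {{}{}{}{}}{}{}{}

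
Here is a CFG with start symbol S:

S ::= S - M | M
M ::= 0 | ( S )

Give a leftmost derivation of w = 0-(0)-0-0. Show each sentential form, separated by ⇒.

S ⇒ S-M ⇒ S-M-M ⇒ S-M-M-M ⇒ M-M-M-M ⇒ 0-M-M-M ⇒ 0-(S)-M-M ⇒ 0-(M)-M-M ⇒ 0-(0)-M-M ⇒ 0-(0)-0-M ⇒ 0-(0)-0-0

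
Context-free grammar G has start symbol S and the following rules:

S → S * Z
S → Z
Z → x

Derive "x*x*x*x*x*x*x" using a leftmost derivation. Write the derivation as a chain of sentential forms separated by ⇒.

S⇒S*Z⇒S*Z*Z⇒S*Z*Z*Z⇒S*Z*Z*Z*Z⇒S*Z*Z*Z*Z*Z⇒S*Z*Z*Z*Z*Z*Z⇒Z*Z*Z*Z*Z*Z*Z⇒x*Z*Z*Z*Z*Z*Z⇒x*x*Z*Z*Z*Z*Z⇒x*x*x*Z*Z*Z*Z⇒x*x*x*x*Z*Z*Z⇒x*x*x*x*x*Z*Z⇒x*x*x*x*x*x*Z⇒x*x*x*x*x*x*x

S ⇒ S*Z   [S → S * Z]
S*Z ⇒ S*Z*Z   [S → S * Z]
S*Z*Z ⇒ S*Z*Z*Z   [S → S * Z]
S*Z*Z*Z ⇒ S*Z*Z*Z*Z   [S → S * Z]
S*Z*Z*Z*Z ⇒ S*Z*Z*Z*Z*Z   [S → S * Z]
S*Z*Z*Z*Z*Z ⇒ S*Z*Z*Z*Z*Z*Z   [S → S * Z]
S*Z*Z*Z*Z*Z*Z ⇒ Z*Z*Z*Z*Z*Z*Z   [S → Z]
Z*Z*Z*Z*Z*Z*Z ⇒ x*Z*Z*Z*Z*Z*Z   [Z → x]
x*Z*Z*Z*Z*Z*Z ⇒ x*x*Z*Z*Z*Z*Z   [Z → x]
x*x*Z*Z*Z*Z*Z ⇒ x*x*x*Z*Z*Z*Z   [Z → x]
x*x*x*Z*Z*Z*Z ⇒ x*x*x*x*Z*Z*Z   [Z → x]
x*x*x*x*Z*Z*Z ⇒ x*x*x*x*x*Z*Z   [Z → x]
x*x*x*x*x*Z*Z ⇒ x*x*x*x*x*x*Z   [Z → x]
x*x*x*x*x*x*Z ⇒ x*x*x*x*x*x*x   [Z → x]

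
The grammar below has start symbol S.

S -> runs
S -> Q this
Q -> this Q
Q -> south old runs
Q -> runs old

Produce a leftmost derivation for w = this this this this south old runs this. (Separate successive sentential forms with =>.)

S => Q this => this Q this => this this Q this => this this this Q this => this this this this Q this => this this this this south old runs this

S => Q this   [S -> Q this]
Q this => this Q this   [Q -> this Q]
this Q this => this this Q this   [Q -> this Q]
this this Q this => this this this Q this   [Q -> this Q]
this this this Q this => this this this this Q this   [Q -> this Q]
this this this this Q this => this this this this south old runs this   [Q -> south old runs]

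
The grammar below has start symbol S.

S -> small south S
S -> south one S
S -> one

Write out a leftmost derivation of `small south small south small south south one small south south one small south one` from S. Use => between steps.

S => small south S => small south small south S => small south small south small south S => small south small south small south south one S => small south small south small south south one small south S => small south small south small south south one small south south one S => small south small south small south south one small south south one small south S => small south small south small south south one small south south one small south one

S => small south S   [S -> small south S]
small south S => small south small south S   [S -> small south S]
small south small south S => small south small south small south S   [S -> small south S]
small south small south small south S => small south small south small south south one S   [S -> south one S]
small south small south small south south one S => small south small south small south south one small south S   [S -> small south S]
small south small south small south south one small south S => small south small south small south south one small south south one S   [S -> south one S]
small south small south small south south one small south south one S => small south small south small south south one small south south one small south S   [S -> small south S]
small south small south small south south one small south south one small south S => small south small south small south south one small south south one small south one   [S -> one]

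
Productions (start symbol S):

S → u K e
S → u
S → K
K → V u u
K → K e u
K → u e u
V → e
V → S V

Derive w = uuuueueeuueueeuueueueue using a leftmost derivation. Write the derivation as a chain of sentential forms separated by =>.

S=>uKe=>uKeue=>uKeueue=>uKeueueue=>uVuueueueue=>uSVuueueueue=>uuKeVuueueueue=>uuKeueVuueueueue=>uuVuueueVuueueueue=>uuSVuueueVuueueueue=>uuuKeVuueueVuueueueue=>uuuueueVuueueVuueueueue=>uuuueueeuueueVuueueueue=>uuuueueeuueueeuueueueue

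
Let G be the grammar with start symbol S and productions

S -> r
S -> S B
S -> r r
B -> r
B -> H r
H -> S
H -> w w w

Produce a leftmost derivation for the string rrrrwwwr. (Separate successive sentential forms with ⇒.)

S ⇒ SB ⇒ SBB ⇒ SBBB ⇒ rrBBB ⇒ rrrBB ⇒ rrrrB ⇒ rrrrHr ⇒ rrrrwwwr

S ⇒ SB   [S -> S B]
SB ⇒ SBB   [S -> S B]
SBB ⇒ SBBB   [S -> S B]
SBBB ⇒ rrBBB   [S -> r r]
rrBBB ⇒ rrrBB   [B -> r]
rrrBB ⇒ rrrrB   [B -> r]
rrrrB ⇒ rrrrHr   [B -> H r]
rrrrHr ⇒ rrrrwwwr   [H -> w w w]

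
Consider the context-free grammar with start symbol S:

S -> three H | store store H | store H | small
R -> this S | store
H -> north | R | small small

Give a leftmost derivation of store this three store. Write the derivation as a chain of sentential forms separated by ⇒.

S ⇒ store H   [S -> store H]
store H ⇒ store R   [H -> R]
store R ⇒ store this S   [R -> this S]
store this S ⇒ store this three H   [S -> three H]
store this three H ⇒ store this three R   [H -> R]
store this three R ⇒ store this three store   [R -> store]

S ⇒ store H ⇒ store R ⇒ store this S ⇒ store this three H ⇒ store this three R ⇒ store this three store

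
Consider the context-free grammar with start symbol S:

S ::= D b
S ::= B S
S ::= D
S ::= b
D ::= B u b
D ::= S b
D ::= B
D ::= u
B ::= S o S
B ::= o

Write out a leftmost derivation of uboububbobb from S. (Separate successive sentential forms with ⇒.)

S ⇒ BS ⇒ SoSS ⇒ DboSS ⇒ BubboSS ⇒ SoSubboSS ⇒ DboSubboSS ⇒ uboSubboSS ⇒ uboDbubboSS ⇒ uboububboSS ⇒ uboububbobS ⇒ uboububbobb

S ⇒ BS   [S ::= B S]
BS ⇒ SoSS   [B ::= S o S]
SoSS ⇒ DboSS   [S ::= D b]
DboSS ⇒ BubboSS   [D ::= B u b]
BubboSS ⇒ SoSubboSS   [B ::= S o S]
SoSubboSS ⇒ DboSubboSS   [S ::= D b]
DboSubboSS ⇒ uboSubboSS   [D ::= u]
uboSubboSS ⇒ uboDbubboSS   [S ::= D b]
uboDbubboSS ⇒ uboububboSS   [D ::= u]
uboububboSS ⇒ uboububbobS   [S ::= b]
uboububbobS ⇒ uboububbobb   [S ::= b]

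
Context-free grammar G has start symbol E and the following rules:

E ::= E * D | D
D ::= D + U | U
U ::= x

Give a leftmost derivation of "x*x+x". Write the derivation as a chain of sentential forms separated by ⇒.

E ⇒ E*D   [E ::= E * D]
E*D ⇒ D*D   [E ::= D]
D*D ⇒ U*D   [D ::= U]
U*D ⇒ x*D   [U ::= x]
x*D ⇒ x*D+U   [D ::= D + U]
x*D+U ⇒ x*U+U   [D ::= U]
x*U+U ⇒ x*x+U   [U ::= x]
x*x+U ⇒ x*x+x   [U ::= x]

E ⇒ E*D ⇒ D*D ⇒ U*D ⇒ x*D ⇒ x*D+U ⇒ x*U+U ⇒ x*x+U ⇒ x*x+x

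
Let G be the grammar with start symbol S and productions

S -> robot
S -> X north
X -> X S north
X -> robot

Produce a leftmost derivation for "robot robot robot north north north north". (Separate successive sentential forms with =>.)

S => X north => X S north north => robot S north north => robot X north north north => robot X S north north north north => robot robot S north north north north => robot robot robot north north north north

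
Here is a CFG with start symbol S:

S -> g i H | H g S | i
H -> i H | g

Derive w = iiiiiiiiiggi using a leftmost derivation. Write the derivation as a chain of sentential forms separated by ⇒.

S ⇒ HgS   [S -> H g S]
HgS ⇒ iHgS   [H -> i H]
iHgS ⇒ iiHgS   [H -> i H]
iiHgS ⇒ iiiHgS   [H -> i H]
iiiHgS ⇒ iiiiHgS   [H -> i H]
iiiiHgS ⇒ iiiiiHgS   [H -> i H]
iiiiiHgS ⇒ iiiiiiHgS   [H -> i H]
iiiiiiHgS ⇒ iiiiiiiHgS   [H -> i H]
iiiiiiiHgS ⇒ iiiiiiiiHgS   [H -> i H]
iiiiiiiiHgS ⇒ iiiiiiiiiHgS   [H -> i H]
iiiiiiiiiHgS ⇒ iiiiiiiiiggS   [H -> g]
iiiiiiiiiggS ⇒ iiiiiiiiiggi   [S -> i]

S⇒HgS⇒iHgS⇒iiHgS⇒iiiHgS⇒iiiiHgS⇒iiiiiHgS⇒iiiiiiHgS⇒iiiiiiiHgS⇒iiiiiiiiHgS⇒iiiiiiiiiHgS⇒iiiiiiiiiggS⇒iiiiiiiiiggi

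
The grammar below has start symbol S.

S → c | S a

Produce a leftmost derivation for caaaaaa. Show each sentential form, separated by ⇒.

S ⇒ Sa ⇒ Saa ⇒ Saaa ⇒ Saaaa ⇒ Saaaaa ⇒ Saaaaaa ⇒ caaaaaa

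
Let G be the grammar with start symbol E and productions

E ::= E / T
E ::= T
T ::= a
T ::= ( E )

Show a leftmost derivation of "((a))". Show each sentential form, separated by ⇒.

E⇒T⇒(E)⇒(T)⇒((E))⇒((T))⇒((a))

E ⇒ T   [E ::= T]
T ⇒ (E)   [T ::= ( E )]
(E) ⇒ (T)   [E ::= T]
(T) ⇒ ((E))   [T ::= ( E )]
((E)) ⇒ ((T))   [E ::= T]
((T)) ⇒ ((a))   [T ::= a]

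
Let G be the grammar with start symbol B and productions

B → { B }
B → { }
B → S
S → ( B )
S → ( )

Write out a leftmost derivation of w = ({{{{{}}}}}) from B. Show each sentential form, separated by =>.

B => S => (B) => ({B}) => ({{B}}) => ({{{B}}}) => ({{{{B}}}}) => ({{{{{}}}}})

B => S   [B → S]
S => (B)   [S → ( B )]
(B) => ({B})   [B → { B }]
({B}) => ({{B}})   [B → { B }]
({{B}}) => ({{{B}}})   [B → { B }]
({{{B}}}) => ({{{{B}}}})   [B → { B }]
({{{{B}}}}) => ({{{{{}}}}})   [B → { }]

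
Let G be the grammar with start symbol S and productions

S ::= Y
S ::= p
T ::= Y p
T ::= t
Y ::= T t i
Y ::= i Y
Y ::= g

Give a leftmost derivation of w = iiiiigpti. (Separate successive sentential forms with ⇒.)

S ⇒ Y ⇒ iY ⇒ iiY ⇒ iiTti ⇒ iiYpti ⇒ iiiYpti ⇒ iiiiYpti ⇒ iiiiiYpti ⇒ iiiiigpti

S ⇒ Y   [S ::= Y]
Y ⇒ iY   [Y ::= i Y]
iY ⇒ iiY   [Y ::= i Y]
iiY ⇒ iiTti   [Y ::= T t i]
iiTti ⇒ iiYpti   [T ::= Y p]
iiYpti ⇒ iiiYpti   [Y ::= i Y]
iiiYpti ⇒ iiiiYpti   [Y ::= i Y]
iiiiYpti ⇒ iiiiiYpti   [Y ::= i Y]
iiiiiYpti ⇒ iiiiigpti   [Y ::= g]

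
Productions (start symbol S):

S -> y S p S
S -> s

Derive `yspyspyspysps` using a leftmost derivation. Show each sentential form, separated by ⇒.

S ⇒ ySpS   [S -> y S p S]
ySpS ⇒ yspS   [S -> s]
yspS ⇒ yspySpS   [S -> y S p S]
yspySpS ⇒ yspyspS   [S -> s]
yspyspS ⇒ yspyspySpS   [S -> y S p S]
yspyspySpS ⇒ yspyspyspS   [S -> s]
yspyspyspS ⇒ yspyspyspySpS   [S -> y S p S]
yspyspyspySpS ⇒ yspyspyspyspS   [S -> s]
yspyspyspyspS ⇒ yspyspyspysps   [S -> s]

S⇒ySpS⇒yspS⇒yspySpS⇒yspyspS⇒yspyspySpS⇒yspyspyspS⇒yspyspyspySpS⇒yspyspyspyspS⇒yspyspyspysps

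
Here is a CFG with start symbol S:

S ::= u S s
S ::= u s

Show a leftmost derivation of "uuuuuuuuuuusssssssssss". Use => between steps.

S => uSs => uuSss => uuuSsss => uuuuSssss => uuuuuSsssss => uuuuuuSssssss => uuuuuuuSsssssss => uuuuuuuuSssssssss => uuuuuuuuuSsssssssss => uuuuuuuuuuSssssssssss => uuuuuuuuuuusssssssssss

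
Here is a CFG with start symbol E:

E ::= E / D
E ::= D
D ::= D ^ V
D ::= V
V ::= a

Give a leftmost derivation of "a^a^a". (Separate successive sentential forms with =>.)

E => D => D^V => D^V^V => V^V^V => a^V^V => a^a^V => a^a^a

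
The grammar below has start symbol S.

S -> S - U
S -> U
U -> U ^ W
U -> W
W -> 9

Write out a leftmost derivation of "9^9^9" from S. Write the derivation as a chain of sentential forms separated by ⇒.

S⇒U⇒U^W⇒U^W^W⇒W^W^W⇒9^W^W⇒9^9^W⇒9^9^9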